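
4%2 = 0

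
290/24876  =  145/12438 = 0.01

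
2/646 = 1/323=0.00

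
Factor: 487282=2^1*53^1* 4597^1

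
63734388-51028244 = 12706144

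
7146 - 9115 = - 1969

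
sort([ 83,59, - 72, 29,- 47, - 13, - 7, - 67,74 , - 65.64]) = [ - 72,  -  67 , - 65.64, - 47, - 13, - 7,29,59,74,  83]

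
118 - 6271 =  - 6153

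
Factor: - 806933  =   - 37^1*113^1*193^1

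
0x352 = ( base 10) 850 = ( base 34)P0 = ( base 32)QI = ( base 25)190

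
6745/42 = 6745/42 = 160.60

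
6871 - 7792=  -  921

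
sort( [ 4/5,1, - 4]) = [ - 4,4/5 , 1 ] 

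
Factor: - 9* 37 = - 3^2*37^1 = - 333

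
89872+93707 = 183579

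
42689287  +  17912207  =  60601494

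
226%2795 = 226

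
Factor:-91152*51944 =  - 2^7 * 3^3*43^1*151^1*211^1= -  4734799488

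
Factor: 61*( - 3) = -183 =- 3^1*61^1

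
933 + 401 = 1334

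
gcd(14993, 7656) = 319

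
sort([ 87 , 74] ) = [ 74  ,  87 ]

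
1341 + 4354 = 5695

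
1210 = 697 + 513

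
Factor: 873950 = 2^1*5^2 * 7^1 * 11^1*227^1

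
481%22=19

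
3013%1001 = 10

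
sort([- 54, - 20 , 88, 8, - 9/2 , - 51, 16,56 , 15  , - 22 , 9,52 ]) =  [ - 54, - 51,  -  22 , - 20,- 9/2, 8, 9,  15,16, 52 , 56, 88 ]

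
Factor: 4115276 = 2^2*11^1*93529^1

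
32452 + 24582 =57034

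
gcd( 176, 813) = 1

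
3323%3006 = 317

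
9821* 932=9153172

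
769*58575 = 45044175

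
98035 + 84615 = 182650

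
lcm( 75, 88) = 6600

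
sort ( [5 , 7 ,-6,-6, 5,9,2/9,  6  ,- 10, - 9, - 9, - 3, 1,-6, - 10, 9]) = [- 10,  -  10,-9,  -  9, - 6,-6, - 6,- 3, 2/9, 1, 5,5, 6,7, 9, 9] 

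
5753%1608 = 929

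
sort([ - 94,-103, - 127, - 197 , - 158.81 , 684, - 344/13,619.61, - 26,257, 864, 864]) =[ - 197, - 158.81, - 127, - 103, - 94,-344/13, - 26, 257,619.61, 684,864, 864]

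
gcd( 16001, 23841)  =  1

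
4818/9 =1606/3 =535.33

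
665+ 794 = 1459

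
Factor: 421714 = 2^1*210857^1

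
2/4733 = 2/4733= 0.00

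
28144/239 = 117  +  181/239 = 117.76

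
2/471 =2/471 = 0.00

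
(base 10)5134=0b1010000001110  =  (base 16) 140e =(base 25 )859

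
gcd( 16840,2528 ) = 8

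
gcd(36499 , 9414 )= 1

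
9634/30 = 321 + 2/15 = 321.13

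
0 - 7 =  - 7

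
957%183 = 42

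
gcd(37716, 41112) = 12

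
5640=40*141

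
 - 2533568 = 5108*( - 496)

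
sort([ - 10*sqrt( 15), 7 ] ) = [ - 10 * sqrt (15 ), 7 ] 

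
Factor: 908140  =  2^2*5^1*17^1*2671^1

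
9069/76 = 119 + 25/76 =119.33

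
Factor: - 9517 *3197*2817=-3^2*23^1 * 31^1*139^1*307^1*313^1 =-85709616633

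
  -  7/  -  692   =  7/692   =  0.01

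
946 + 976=1922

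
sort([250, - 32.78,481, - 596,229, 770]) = [ - 596, - 32.78, 229, 250,481,770] 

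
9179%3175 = 2829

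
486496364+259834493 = 746330857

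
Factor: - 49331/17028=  - 2^( - 2)*3^( - 2 )*11^( - 1)*43^( - 1)*49331^1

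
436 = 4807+-4371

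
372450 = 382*975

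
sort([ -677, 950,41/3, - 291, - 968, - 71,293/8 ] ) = [ - 968,- 677, - 291, - 71,41/3,293/8,950 ] 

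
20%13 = 7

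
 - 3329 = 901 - 4230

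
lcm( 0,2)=0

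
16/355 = 16/355= 0.05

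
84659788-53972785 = 30687003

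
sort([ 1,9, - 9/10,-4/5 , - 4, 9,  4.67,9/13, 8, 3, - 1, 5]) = [ - 4,- 1,-9/10, - 4/5, 9/13 , 1, 3 , 4.67, 5 , 8,  9, 9]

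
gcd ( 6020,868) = 28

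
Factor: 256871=61^1*4211^1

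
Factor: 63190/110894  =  355/623 =5^1*7^ ( - 1 )*71^1*89^( - 1)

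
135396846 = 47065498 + 88331348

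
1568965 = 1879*835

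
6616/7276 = 1654/1819 = 0.91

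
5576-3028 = 2548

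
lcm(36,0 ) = 0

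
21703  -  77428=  - 55725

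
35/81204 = 35/81204  =  0.00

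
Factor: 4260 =2^2*3^1*5^1 * 71^1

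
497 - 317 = 180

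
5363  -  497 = 4866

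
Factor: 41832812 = 2^2*7^1 * 1494029^1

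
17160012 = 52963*324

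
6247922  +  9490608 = 15738530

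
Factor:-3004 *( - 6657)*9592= 2^5*3^1*7^1 * 11^1*109^1*317^1*751^1 = 191817247776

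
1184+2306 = 3490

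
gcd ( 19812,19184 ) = 4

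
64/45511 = 64/45511 = 0.00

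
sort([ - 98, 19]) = [ - 98 , 19]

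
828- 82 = 746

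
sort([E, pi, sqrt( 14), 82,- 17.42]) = [ -17.42,E, pi, sqrt( 14), 82]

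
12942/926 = 13+452/463 = 13.98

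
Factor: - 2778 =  - 2^1*3^1* 463^1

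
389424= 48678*8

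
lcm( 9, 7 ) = 63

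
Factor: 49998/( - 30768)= -13/8  =  - 2^(-3 ) * 13^1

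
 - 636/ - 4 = 159+0/1  =  159.00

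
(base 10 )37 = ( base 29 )18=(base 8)45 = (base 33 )14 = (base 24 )1d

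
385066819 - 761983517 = -376916698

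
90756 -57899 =32857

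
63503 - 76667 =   -  13164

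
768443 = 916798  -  148355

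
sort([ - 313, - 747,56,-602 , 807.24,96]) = [- 747,-602,  -  313,56 , 96,807.24 ]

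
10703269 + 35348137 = 46051406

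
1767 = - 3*(  -  589)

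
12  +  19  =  31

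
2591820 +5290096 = 7881916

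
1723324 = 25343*68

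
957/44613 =319/14871 = 0.02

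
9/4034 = 9/4034 = 0.00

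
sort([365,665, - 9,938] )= [ - 9, 365,665 , 938]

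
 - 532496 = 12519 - 545015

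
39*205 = 7995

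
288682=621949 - 333267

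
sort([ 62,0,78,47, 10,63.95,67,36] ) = [0,10,36, 47,62,63.95,67,78]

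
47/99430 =47/99430 = 0.00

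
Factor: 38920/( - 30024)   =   - 3^( - 3 )*5^1 * 7^1 = - 35/27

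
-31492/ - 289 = 108  +  280/289= 108.97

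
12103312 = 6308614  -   - 5794698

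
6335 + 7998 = 14333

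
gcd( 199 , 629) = 1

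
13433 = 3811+9622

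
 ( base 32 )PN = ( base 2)1100110111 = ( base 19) 256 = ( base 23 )1CI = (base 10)823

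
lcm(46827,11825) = 1170675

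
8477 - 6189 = 2288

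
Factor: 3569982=2^1*3^1* 13^1*37^1*1237^1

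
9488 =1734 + 7754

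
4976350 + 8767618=13743968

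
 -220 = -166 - 54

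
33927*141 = 4783707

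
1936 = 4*484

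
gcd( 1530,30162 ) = 6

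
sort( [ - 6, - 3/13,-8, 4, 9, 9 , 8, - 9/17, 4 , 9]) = [-8, - 6, - 9/17,-3/13, 4, 4, 8, 9 , 9, 9]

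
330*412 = 135960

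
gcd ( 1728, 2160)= 432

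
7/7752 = 7/7752 =0.00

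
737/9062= 737/9062 = 0.08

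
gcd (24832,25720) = 8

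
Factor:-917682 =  - 2^1*3^1*152947^1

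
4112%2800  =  1312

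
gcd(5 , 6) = 1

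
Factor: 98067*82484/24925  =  8088958428/24925 = 2^2 * 3^1*5^(  -  2)*17^1*97^1*337^1*997^( - 1) * 1213^1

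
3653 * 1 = 3653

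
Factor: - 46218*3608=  - 166754544= - 2^4* 3^1*11^1*41^1*7703^1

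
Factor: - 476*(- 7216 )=3434816 = 2^6 * 7^1 * 11^1*17^1 * 41^1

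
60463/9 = 60463/9=6718.11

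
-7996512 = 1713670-9710182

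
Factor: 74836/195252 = 353/921= 3^ ( - 1 ) * 307^( - 1)*353^1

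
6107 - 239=5868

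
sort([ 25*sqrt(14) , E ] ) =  [E,25*sqrt(14) ]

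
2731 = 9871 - 7140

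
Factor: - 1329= - 3^1 * 443^1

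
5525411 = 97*56963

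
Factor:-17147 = - 13^1*1319^1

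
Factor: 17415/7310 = 2^(  -  1) *3^4 * 17^ ( -1) = 81/34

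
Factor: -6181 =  - 7^1*883^1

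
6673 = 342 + 6331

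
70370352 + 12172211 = 82542563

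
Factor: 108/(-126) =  - 2^1*3^1 * 7^ (  -  1 )= - 6/7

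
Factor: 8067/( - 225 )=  - 3^( - 1) * 5^ ( - 2)*2689^1= -2689/75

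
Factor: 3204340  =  2^2*5^1 * 160217^1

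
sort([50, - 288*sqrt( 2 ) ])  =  [ - 288*sqrt ( 2),50 ]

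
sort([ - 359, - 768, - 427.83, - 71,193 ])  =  [ - 768 , - 427.83, - 359, - 71,193] 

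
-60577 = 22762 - 83339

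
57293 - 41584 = 15709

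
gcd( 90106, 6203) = 1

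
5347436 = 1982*2698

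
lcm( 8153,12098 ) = 375038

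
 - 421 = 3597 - 4018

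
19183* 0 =0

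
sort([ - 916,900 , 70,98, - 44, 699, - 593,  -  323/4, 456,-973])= [ - 973, -916, - 593, - 323/4,-44,70,98,456,  699, 900] 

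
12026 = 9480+2546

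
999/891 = 1 + 4/33 = 1.12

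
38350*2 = 76700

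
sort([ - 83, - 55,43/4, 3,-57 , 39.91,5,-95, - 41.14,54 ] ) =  [- 95,-83, - 57, - 55, - 41.14,3,5, 43/4,39.91,54]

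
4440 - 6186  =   - 1746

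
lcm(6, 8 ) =24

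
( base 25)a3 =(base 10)253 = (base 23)b0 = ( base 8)375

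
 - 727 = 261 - 988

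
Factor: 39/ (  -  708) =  - 13/236 = - 2^(  -  2 ) * 13^1*59^( - 1 )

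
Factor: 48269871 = 3^3 * 13^1*113^1*1217^1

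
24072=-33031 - -57103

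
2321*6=13926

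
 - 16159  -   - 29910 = 13751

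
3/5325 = 1/1775  =  0.00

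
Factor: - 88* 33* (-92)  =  267168 = 2^5*3^1 * 11^2*23^1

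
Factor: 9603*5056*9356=2^8*3^2*11^1*79^1*97^1*2339^1= 454259697408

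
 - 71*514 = - 36494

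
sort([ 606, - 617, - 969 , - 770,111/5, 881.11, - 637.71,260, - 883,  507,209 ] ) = [ - 969, - 883, - 770,- 637.71, - 617,111/5,209, 260, 507, 606,881.11] 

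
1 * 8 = 8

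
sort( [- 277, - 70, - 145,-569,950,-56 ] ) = [ - 569, - 277, - 145, - 70, - 56, 950 ]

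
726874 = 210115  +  516759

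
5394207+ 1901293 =7295500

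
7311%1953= 1452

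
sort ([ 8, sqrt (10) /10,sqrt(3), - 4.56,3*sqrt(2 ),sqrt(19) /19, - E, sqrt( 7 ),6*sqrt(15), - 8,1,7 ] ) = [ - 8,- 4.56, - E, sqrt(19 ) /19,sqrt(10)/10,1,  sqrt( 3 ) , sqrt( 7), 3*sqrt(2), 7,8,6*sqrt( 15)] 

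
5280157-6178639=-898482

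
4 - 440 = -436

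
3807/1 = 3807 = 3807.00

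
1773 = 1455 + 318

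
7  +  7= 14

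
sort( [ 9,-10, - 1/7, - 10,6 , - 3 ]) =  [ - 10 , - 10,  -  3, - 1/7, 6,9 ] 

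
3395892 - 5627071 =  - 2231179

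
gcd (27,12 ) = 3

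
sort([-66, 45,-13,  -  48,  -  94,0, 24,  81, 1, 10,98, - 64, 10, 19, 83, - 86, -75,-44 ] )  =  [ - 94, - 86, -75, - 66, - 64,-48, - 44,-13,0, 1,10,10, 19, 24,45, 81, 83, 98 ]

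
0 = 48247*0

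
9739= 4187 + 5552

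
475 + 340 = 815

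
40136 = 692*58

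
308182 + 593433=901615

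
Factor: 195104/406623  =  416/867 =2^5*3^(  -  1)*13^1*17^(  -  2) 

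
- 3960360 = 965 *( - 4104)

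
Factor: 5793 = 3^1*1931^1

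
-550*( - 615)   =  338250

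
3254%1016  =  206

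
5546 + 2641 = 8187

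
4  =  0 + 4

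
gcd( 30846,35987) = 5141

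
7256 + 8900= 16156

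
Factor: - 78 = -2^1*3^1*13^1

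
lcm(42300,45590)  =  4103100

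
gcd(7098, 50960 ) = 182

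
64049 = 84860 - 20811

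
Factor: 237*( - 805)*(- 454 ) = 86616390 = 2^1 *3^1 *5^1*7^1 * 23^1*79^1*227^1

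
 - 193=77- 270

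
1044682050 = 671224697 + 373457353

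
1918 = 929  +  989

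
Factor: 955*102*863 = 2^1*3^1 * 5^1 * 17^1 * 191^1*863^1 = 84064830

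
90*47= 4230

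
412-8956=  - 8544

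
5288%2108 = 1072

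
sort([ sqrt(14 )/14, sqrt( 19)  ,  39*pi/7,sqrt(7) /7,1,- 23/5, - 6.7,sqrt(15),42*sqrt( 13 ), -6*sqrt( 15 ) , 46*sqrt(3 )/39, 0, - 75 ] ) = [-75, - 6*sqrt(15), - 6.7, - 23/5 , 0  ,  sqrt( 14 )/14,sqrt ( 7 )/7, 1,  46 * sqrt( 3)/39, sqrt( 15),sqrt( 19), 39*pi/7, 42*sqrt (13) ] 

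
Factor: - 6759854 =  - 2^1 * 137^1*24671^1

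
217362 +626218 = 843580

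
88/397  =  88/397 = 0.22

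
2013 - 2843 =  - 830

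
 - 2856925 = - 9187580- -6330655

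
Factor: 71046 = 2^1*3^2*3947^1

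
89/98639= 89/98639 =0.00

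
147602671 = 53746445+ 93856226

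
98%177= 98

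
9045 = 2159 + 6886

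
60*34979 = 2098740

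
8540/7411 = 8540/7411 = 1.15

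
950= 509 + 441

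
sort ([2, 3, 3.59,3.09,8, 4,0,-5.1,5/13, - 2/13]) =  [ -5.1, - 2/13,0,5/13, 2, 3 , 3.09,3.59,4,8 ] 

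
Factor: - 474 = - 2^1 * 3^1* 79^1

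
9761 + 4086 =13847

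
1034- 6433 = -5399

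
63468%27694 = 8080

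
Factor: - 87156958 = -2^1*7^1*43^1*144779^1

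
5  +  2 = 7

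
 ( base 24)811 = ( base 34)409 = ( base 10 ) 4633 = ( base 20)BBD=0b1001000011001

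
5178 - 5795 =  - 617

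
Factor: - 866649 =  - 3^1*7^1*41269^1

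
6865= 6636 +229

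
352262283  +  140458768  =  492721051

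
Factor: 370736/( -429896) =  - 2^1*47^1*109^( - 1 ) = - 94/109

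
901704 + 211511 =1113215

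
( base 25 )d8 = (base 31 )AN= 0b101001101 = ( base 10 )333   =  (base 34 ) 9r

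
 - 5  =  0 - 5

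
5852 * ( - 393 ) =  - 2299836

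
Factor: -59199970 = - 2^1*5^1*163^1*36319^1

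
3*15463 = 46389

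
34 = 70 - 36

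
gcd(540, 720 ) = 180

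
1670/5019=1670/5019 = 0.33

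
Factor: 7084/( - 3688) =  - 1771/922 = -2^ ( - 1 )*7^1*11^1 * 23^1*461^(  -  1 )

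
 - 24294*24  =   - 583056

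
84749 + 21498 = 106247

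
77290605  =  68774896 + 8515709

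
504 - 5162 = -4658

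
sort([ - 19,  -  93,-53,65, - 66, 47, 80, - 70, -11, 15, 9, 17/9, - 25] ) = [ - 93, -70, - 66, - 53, - 25, - 19,  -  11, 17/9,9, 15, 47,65, 80 ]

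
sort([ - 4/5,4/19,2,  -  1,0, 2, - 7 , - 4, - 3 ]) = [ - 7,-4, - 3,-1, - 4/5 , 0,4/19,2 , 2 ]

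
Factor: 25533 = 3^2 * 2837^1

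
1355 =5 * 271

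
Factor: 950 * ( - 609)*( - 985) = 2^1*3^1*5^3*7^1*19^1*29^1*197^1 = 569871750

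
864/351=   32/13 = 2.46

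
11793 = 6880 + 4913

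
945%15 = 0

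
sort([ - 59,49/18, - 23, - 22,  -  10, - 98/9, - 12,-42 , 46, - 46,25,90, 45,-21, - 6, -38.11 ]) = [ - 59 , - 46, - 42, - 38.11, - 23, - 22, - 21, - 12 , - 98/9, - 10, - 6,49/18, 25,45, 46,90]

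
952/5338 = 28/157=0.18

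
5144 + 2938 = 8082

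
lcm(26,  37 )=962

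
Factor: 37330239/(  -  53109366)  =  -2^ ( - 1)*491^1* 877^( - 1)*10093^(  -  1)*25343^1= -  12443413/17703122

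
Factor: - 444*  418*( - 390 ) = 2^4*3^2 * 5^1  *11^1*13^1*  19^1*37^1 = 72380880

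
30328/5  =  30328/5 = 6065.60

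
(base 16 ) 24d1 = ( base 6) 111345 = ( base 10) 9425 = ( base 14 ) 3613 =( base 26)DOD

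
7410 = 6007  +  1403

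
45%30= 15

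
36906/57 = 647 + 9/19  =  647.47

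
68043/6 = 11340 + 1/2  =  11340.50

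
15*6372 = 95580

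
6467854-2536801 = 3931053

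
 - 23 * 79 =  - 1817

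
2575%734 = 373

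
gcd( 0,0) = 0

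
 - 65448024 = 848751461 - 914199485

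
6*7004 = 42024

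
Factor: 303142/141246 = 367/171 = 3^( - 2 )*19^(-1 )*367^1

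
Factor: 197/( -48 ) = - 2^ (-4 )*3^(-1 )*197^1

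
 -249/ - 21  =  83/7  =  11.86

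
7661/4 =1915+1/4=1915.25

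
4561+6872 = 11433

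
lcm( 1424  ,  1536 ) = 136704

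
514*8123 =4175222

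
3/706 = 3/706 = 0.00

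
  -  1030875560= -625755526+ - 405120034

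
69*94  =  6486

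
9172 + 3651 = 12823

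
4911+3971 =8882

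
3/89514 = 1/29838 = 0.00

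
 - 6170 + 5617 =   -  553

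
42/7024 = 21/3512= 0.01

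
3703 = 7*529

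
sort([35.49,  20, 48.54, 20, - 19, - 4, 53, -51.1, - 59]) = [ - 59,-51.1,  -  19, -4,20, 20, 35.49, 48.54,  53]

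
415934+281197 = 697131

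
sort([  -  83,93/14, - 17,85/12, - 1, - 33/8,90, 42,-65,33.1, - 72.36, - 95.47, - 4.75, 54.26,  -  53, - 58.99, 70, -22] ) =[ - 95.47, - 83, - 72.36, - 65, - 58.99, - 53,-22,- 17, - 4.75, - 33/8,- 1,  93/14,85/12,33.1,42,54.26,70, 90]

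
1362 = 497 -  - 865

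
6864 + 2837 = 9701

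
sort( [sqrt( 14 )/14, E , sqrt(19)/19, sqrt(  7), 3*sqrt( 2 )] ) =[ sqrt(19)/19,sqrt( 14)/14,sqrt( 7 ),E,  3*sqrt( 2)] 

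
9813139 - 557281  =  9255858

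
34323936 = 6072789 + 28251147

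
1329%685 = 644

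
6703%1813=1264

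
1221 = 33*37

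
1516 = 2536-1020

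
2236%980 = 276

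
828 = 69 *12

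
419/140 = 419/140 =2.99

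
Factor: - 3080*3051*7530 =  - 70760012400 = -2^4*3^4*5^2 * 7^1*11^1*113^1*251^1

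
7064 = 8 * 883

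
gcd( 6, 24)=6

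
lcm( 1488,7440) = 7440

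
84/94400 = 21/23600 = 0.00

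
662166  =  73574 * 9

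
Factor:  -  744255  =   - 3^3*5^1*37^1*149^1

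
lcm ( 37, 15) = 555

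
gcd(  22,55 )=11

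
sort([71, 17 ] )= [ 17,  71]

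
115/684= 115/684 = 0.17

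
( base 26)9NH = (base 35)5GE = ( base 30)7d9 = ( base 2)1101000101011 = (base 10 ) 6699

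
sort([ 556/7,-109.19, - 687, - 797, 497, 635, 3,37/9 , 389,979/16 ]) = [ - 797 , - 687, - 109.19,3, 37/9,979/16, 556/7, 389,497,635]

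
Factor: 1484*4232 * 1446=2^6*3^1 * 7^1*23^2*53^1*241^1 = 9081296448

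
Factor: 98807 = 98807^1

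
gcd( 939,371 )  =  1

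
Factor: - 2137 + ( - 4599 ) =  - 6736 = - 2^4*421^1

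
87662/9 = 9740 +2/9 = 9740.22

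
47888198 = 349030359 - 301142161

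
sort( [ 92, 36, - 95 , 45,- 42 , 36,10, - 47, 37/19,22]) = [-95, - 47 , - 42, 37/19, 10 , 22,36,  36, 45, 92 ]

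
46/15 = 46/15 = 3.07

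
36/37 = 36/37= 0.97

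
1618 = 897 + 721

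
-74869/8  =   - 9359 + 3/8 = -9358.62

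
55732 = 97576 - 41844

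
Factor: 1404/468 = 3^1  =  3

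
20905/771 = 20905/771 = 27.11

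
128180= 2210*58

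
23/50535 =23/50535 = 0.00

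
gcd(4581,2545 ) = 509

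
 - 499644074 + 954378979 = 454734905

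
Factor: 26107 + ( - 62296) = -36189=-3^2*4021^1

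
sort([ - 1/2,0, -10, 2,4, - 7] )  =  [- 10, - 7, - 1/2, 0,2,4] 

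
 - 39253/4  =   - 39253/4 =- 9813.25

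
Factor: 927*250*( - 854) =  - 197914500 = - 2^2 *3^2*5^3*7^1*61^1*103^1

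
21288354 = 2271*9374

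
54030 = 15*3602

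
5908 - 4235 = 1673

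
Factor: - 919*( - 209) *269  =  51667099 = 11^1*19^1*269^1*919^1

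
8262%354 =120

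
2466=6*411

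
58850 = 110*535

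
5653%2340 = 973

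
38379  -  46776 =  - 8397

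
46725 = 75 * 623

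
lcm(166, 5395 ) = 10790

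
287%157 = 130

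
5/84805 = 1/16961 = 0.00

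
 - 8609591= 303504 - 8913095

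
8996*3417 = 30739332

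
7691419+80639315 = 88330734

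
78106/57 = 1370 + 16/57 = 1370.28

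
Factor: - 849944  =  -2^3*106243^1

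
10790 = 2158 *5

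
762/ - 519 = - 2 + 92/173  =  - 1.47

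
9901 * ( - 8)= - 79208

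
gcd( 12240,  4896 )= 2448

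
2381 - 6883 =-4502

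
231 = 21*11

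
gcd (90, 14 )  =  2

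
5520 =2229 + 3291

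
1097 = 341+756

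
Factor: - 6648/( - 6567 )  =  2^3*11^ (-1)*199^(  -  1)*277^1 = 2216/2189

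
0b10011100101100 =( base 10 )10028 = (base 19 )18EF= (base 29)BQN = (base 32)9pc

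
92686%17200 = 6686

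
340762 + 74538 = 415300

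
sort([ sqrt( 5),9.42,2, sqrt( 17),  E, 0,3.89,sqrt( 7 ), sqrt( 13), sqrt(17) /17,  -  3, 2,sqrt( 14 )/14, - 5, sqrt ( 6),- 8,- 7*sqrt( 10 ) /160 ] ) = [- 8, - 5, - 3, - 7*sqrt( 10 )/160,0, sqrt(17)/17,sqrt( 14)/14, 2,  2, sqrt( 5), sqrt( 6) , sqrt( 7), E, sqrt(13), 3.89, sqrt( 17), 9.42 ]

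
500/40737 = 500/40737= 0.01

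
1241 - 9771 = -8530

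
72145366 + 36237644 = 108383010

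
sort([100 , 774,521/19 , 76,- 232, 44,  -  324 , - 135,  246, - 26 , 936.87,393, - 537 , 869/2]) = [ - 537,-324, - 232, - 135, - 26, 521/19, 44, 76, 100,246,393,  869/2,  774 , 936.87]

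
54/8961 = 18/2987= 0.01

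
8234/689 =11 + 655/689 = 11.95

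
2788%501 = 283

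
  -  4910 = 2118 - 7028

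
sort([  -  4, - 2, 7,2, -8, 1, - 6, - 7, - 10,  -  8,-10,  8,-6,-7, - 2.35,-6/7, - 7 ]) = [ - 10, - 10,-8,-8,-7,-7, -7,  -  6,-6,-4, - 2.35, -2, - 6/7, 1,2, 7,  8 ]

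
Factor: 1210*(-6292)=-7613320 = - 2^3 * 5^1*11^4*13^1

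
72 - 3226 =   -  3154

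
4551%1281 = 708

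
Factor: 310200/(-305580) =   -  2^1*5^1 * 47^1 * 463^(-1 ) = -470/463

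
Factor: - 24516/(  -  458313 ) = 2^2*3^2* 673^( - 1 )  =  36/673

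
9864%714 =582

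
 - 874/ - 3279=874/3279 = 0.27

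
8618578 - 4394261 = 4224317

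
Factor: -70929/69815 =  - 3^3 * 5^(-1 ) * 37^1*71^1*13963^( - 1 ) 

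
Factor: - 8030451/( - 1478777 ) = 3^1*11^1*13^1 * 18719^1*1478777^( - 1) 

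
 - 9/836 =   -  1 + 827/836 = -  0.01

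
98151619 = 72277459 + 25874160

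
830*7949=6597670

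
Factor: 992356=2^2*248089^1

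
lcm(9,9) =9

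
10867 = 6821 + 4046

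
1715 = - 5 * ( - 343) 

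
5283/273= 19+32/91 = 19.35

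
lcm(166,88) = 7304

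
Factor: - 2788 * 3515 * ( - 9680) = 2^6*5^2 *11^2 * 17^1 * 19^1*37^1 * 41^1 = 94862257600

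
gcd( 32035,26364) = 1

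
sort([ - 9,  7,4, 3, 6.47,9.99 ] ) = [ - 9, 3,4, 6.47, 7, 9.99]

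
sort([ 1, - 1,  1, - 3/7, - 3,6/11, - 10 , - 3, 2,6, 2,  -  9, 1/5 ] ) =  [ - 10, -9,- 3,-3,-1,  -  3/7, 1/5, 6/11, 1, 1,2,2, 6]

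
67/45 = 1 + 22/45 = 1.49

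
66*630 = 41580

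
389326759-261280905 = 128045854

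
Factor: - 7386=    - 2^1*3^1 * 1231^1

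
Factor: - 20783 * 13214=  - 274626562 = -2^1*7^1*2969^1*6607^1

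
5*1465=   7325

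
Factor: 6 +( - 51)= -45 =- 3^2*5^1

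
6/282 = 1/47 = 0.02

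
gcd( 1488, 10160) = 16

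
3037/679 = 3037/679 = 4.47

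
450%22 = 10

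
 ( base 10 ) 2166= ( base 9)2866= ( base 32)23M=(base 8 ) 4166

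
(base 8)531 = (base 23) f0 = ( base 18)113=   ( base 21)G9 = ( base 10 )345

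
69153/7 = 9879 = 9879.00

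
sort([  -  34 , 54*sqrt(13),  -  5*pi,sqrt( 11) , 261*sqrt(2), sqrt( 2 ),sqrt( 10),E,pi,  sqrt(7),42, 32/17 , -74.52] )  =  [ - 74.52,  -  34,-5* pi,sqrt (2) , 32/17,  sqrt( 7 ),E,pi,  sqrt(10),sqrt( 11),  42,54*sqrt( 13 ), 261*sqrt(2) ]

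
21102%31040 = 21102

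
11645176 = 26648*437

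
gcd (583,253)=11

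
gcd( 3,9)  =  3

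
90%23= 21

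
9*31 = 279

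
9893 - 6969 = 2924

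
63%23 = 17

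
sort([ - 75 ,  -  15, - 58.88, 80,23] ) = [  -  75, - 58.88 , - 15, 23,80]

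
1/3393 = 1/3393 = 0.00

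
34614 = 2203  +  32411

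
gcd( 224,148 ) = 4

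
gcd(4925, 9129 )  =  1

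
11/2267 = 11/2267 = 0.00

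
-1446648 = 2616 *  ( - 553)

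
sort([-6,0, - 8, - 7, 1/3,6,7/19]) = [ - 8,  -  7 , - 6,0, 1/3,7/19,6]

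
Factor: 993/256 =2^( - 8)*3^1*331^1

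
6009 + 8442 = 14451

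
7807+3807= 11614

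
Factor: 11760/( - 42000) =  - 5^( - 2) * 7^1 = - 7/25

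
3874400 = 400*9686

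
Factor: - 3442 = -2^1 * 1721^1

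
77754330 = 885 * 87858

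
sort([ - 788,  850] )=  [ - 788, 850]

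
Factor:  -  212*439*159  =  - 14797812 =-2^2 * 3^1 * 53^2*439^1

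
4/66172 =1/16543 = 0.00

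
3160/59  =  53 + 33/59 = 53.56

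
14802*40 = 592080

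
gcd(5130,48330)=270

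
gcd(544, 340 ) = 68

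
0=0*7530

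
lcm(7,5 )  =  35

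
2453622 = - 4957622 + 7411244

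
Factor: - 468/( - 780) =3/5= 3^1*5^ ( - 1 )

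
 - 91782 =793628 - 885410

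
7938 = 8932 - 994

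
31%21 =10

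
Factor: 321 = 3^1*107^1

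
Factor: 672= 2^5*3^1*7^1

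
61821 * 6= 370926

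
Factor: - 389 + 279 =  - 2^1*5^1 * 11^1 = - 110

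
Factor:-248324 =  - 2^2*62081^1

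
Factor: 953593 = 953593^1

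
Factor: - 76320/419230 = -144/791 = - 2^4*3^2 *7^(- 1 )*113^(  -  1 ) 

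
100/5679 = 100/5679 = 0.02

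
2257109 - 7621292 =-5364183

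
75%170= 75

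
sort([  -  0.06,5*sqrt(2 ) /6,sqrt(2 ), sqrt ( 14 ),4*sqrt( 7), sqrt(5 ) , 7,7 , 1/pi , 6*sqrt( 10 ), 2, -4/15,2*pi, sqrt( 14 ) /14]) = [-4/15,-0.06, sqrt( 14)/14,  1/pi, 5 * sqrt( 2)/6,  sqrt( 2) , 2, sqrt( 5), sqrt(14), 2*pi,7, 7, 4* sqrt( 7 ) , 6*sqrt( 10 )]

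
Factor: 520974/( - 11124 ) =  - 281/6 = -2^ ( - 1)*3^( - 1 )*281^1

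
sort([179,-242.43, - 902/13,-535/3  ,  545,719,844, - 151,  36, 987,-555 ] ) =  [- 555, - 242.43,  -  535/3,-151 , - 902/13,36,179,545,719, 844,987] 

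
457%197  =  63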